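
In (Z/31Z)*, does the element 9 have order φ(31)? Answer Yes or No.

φ(31) = 31 − 1 = 30 = 2 · 3 · 5.
It suffices to check that the order of 9 is not a proper divisor of 30: compute 9^(30/q) for q ∈ {2, 3, 5}.
9^15 ≡ 1 (mod 31)  [q = 2: ≡ 1 ✗]
9^10 ≡ 5 (mod 31)  [q = 3: ≢ 1 ✓]
9^6 ≡ 8 (mod 31)  [q = 5: ≢ 1 ✓]
9^15 ≡ 1 shows ord(9) | 15, strictly less than φ(31); not a primitive root.

No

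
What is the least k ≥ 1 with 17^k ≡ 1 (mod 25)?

20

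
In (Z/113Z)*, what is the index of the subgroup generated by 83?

8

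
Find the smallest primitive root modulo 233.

φ(233) = 233 − 1 = 232 = 2^3 · 29.
g is a primitive root iff g^(232/q) ≢ 1 (mod 233) for each prime q ∈ {2, 29}.
g = 2: 2^116 ≡ 1 — hits 1, so not a primitive root.
g = 3: 3^116 ≡ 232; 3^8 ≡ 37 — none is 1, so 3 is a primitive root.
The smallest primitive root modulo 233 is 3.

3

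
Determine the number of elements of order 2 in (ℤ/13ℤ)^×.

1

φ(13) = 13 − 1 = 12 = 2^2 · 3.
(Z/13Z)^× is cyclic (|G| = 12); a cyclic group of order m has exactly φ(d) elements of each order d | m, and none otherwise.
2 | 12, and φ(2) = 2 − 1 = 1.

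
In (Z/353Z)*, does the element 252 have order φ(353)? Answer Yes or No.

φ(353) = 353 − 1 = 352 = 2^5 · 11.
252 is a primitive root mod 353 iff 252^(φ(353)/q) ≢ 1 for every prime q | φ(353), i.e. q ∈ {2, 11}.
252^176 ≡ 352 (mod 353)  [q = 2: ≢ 1 ✓]
252^32 ≡ 1 (mod 353)  [q = 11: ≡ 1 ✗]
Since 252^32 ≡ 1, the order of 252 divides 32 < 352, so 252 is not a primitive root.

No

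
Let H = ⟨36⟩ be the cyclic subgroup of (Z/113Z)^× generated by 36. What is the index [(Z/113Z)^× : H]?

By Lagrange's theorem, ord_113(36) divides φ(113) = 113 − 1 = 112 = 2^4 · 7.
Divisors of 112: 1, 2, 4, 7, 8, 14, 16, 28, 56, 112.
Compute 36^d (mod 113) for the divisors d until we hit 1:
36^1 ≡ 36
36^2 ≡ 53
36^4 ≡ 97
36^7 ≡ 95
36^8 ≡ 30
36^14 ≡ 98
36^16 ≡ 109
36^28 ≡ 112
36^56 ≡ 1
Thus |⟨36⟩| = ord(36) = 56.
The index is φ(113) / ord(36) = 112 / 56 = 2.

2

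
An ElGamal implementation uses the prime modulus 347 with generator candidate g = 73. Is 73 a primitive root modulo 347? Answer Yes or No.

φ(347) = 347 − 1 = 346 = 2 · 173.
An element g generates (Z/347Z)^× iff g^(346/q) ≢ 1 (mod 347) for each prime q ∈ {2, 173}.
73^173 ≡ 1 (mod 347)  [q = 2: ≡ 1 ✗]
73^2 ≡ 124 (mod 347)  [q = 173: ≢ 1 ✓]
The check at q = 2 fails, so 73 generates a proper subgroup.

No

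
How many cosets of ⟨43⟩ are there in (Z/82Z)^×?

2

By Lagrange's theorem, ord_82(43) divides φ(82) = φ(2)·φ(41) = 1·40 = 40 = 2^3 · 5.
Divisors of 40: 1, 2, 4, 5, 8, 10, 20, 40.
Evaluate successive powers at the divisors of 40:
43^1 ≡ 43 (mod 82)
43^2 ≡ 45 (mod 82)
43^4 ≡ 57 (mod 82)
43^5 ≡ 73 (mod 82)
43^8 ≡ 51 (mod 82)
43^10 ≡ 81 (mod 82)
43^20 ≡ 1 (mod 82) ✓
So ord_82(43) = 20, hence |⟨43⟩| = 20.
The index is φ(82) / ord(43) = 40 / 20 = 2.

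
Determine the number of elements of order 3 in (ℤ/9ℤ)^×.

φ(9) = φ(3^2) = 3·(3−1) = 6 = 2 · 3.
(Z/9Z)^× is cyclic (|G| = 6); a cyclic group of order m has exactly φ(d) elements of each order d | m, and none otherwise.
3 | 6, and φ(3) = 3 − 1 = 2.

2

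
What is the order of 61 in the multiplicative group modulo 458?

19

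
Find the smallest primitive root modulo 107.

2

φ(107) = 107 − 1 = 106 = 2 · 53.
g is a primitive root iff g^(106/q) ≢ 1 (mod 107) for each prime q ∈ {2, 53}.
g = 2: 2^53 ≡ 106; 2^2 ≡ 4 — none is 1, so 2 is a primitive root.
The smallest primitive root modulo 107 is 2.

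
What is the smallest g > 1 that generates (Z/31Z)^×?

3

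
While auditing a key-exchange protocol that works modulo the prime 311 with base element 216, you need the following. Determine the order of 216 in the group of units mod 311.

5

The order of 216 must divide φ(311) = 311 − 1 = 310 = 2 · 5 · 31.
Divisors of 310: 1, 2, 5, 10, 31, 62, 155, 310.
Compute 216^d (mod 311) for the divisors d until we hit 1:
216^1 ≡ 216 (mod 311)
216^2 ≡ 6 (mod 311)
216^5 ≡ 1 (mod 311) ✓
So ord_311(216) = 5.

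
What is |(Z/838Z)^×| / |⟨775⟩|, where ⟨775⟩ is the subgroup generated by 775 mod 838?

1

ord(775) | φ(838) = φ(2)·φ(419) = 1·418 = 418 = 2 · 11 · 19.
Divisors of 418: 1, 2, 11, 19, 22, 38, 209, 418.
Test each divisor d:
775^1 ≡ 775 (mod 838)
775^2 ≡ 617 (mod 838)
775^11 ≡ 113 (mod 838)
775^19 ≡ 85 (mod 838)
775^22 ≡ 199 (mod 838)
775^38 ≡ 521 (mod 838)
775^209 ≡ 837 (mod 838)
775^418 ≡ 1 (mod 838) ✓
The order of 775 is 418, so the subgroup it generates has 418 elements.
The index is φ(838) / ord(775) = 418 / 418 = 1.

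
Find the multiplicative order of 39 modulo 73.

ord(39) | φ(73) = 73 − 1 = 72 = 2^3 · 3^2.
Divisors of 72: 1, 2, 3, 4, 6, 8, 9, 12, 18, 24, 36, 72.
Compute 39^d (mod 73) for the divisors d until we hit 1:
39^1 ≡ 39 (mod 73)
39^2 ≡ 61 (mod 73)
39^3 ≡ 43 (mod 73)
39^4 ≡ 71 (mod 73)
39^6 ≡ 24 (mod 73)
39^8 ≡ 4 (mod 73)
39^9 ≡ 10 (mod 73)
39^12 ≡ 65 (mod 73)
39^18 ≡ 27 (mod 73)
39^24 ≡ 64 (mod 73)
39^36 ≡ 72 (mod 73)
39^72 ≡ 1 (mod 73) ✓
So ord_73(39) = 72.

72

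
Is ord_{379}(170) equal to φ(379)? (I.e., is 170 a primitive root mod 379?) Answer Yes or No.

No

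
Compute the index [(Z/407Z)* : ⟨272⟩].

ord(272) | φ(407) = φ(11·37) = (11−1)·(37−1) = 10·36 = 360 = 2^3 · 3^2 · 5.
Divisors of 360: 1, 2, 3, 4, 5, 6, 8, 9, 10, 12, 15, 18, 20, 24, 30, 36, 40, 45, 60, 72, 90, 120, 180, 360.
Check 272^d mod 407 for each divisor in increasing order:
272^1 ≡ 272 (mod 407)
272^2 ≡ 317 (mod 407)
272^3 ≡ 347 (mod 407)
272^4 ≡ 367 (mod 407)
272^5 ≡ 109 (mod 407)
272^6 ≡ 344 (mod 407)
272^8 ≡ 379 (mod 407)
272^9 ≡ 117 (mod 407)
272^10 ≡ 78 (mod 407)
272^12 ≡ 306 (mod 407)
272^15 ≡ 362 (mod 407)
272^18 ≡ 258 (mod 407)
272^20 ≡ 386 (mod 407)
272^24 ≡ 26 (mod 407)
272^30 ≡ 397 (mod 407)
272^36 ≡ 223 (mod 407)
272^40 ≡ 34 (mod 407)
272^45 ≡ 43 (mod 407)
272^60 ≡ 100 (mod 407)
272^72 ≡ 75 (mod 407)
272^90 ≡ 221 (mod 407)
272^120 ≡ 232 (mod 407)
272^180 ≡ 1 (mod 407) ✓
Thus |⟨272⟩| = ord(272) = 180.
The index is φ(407) / ord(272) = 360 / 180 = 2.

2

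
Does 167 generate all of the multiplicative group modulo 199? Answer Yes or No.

Yes

φ(199) = 199 − 1 = 198 = 2 · 3^2 · 11.
Test 167^(198/q) mod 199 for each prime factor q of 198:
167^99 ≡ 198 (mod 199)  [q = 2: ≢ 1 ✓]
167^66 ≡ 92 (mod 199)  [q = 3: ≢ 1 ✓]
167^18 ≡ 103 (mod 199)  [q = 11: ≢ 1 ✓]
All checks pass, so 167 has order 198 and is a primitive root modulo 199.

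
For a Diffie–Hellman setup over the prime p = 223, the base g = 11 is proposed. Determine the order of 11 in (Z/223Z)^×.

222

The order of 11 must divide φ(223) = 223 − 1 = 222 = 2 · 3 · 37.
Divisors of 222: 1, 2, 3, 6, 37, 74, 111, 222.
Check 11^d mod 223 for each divisor in increasing order:
11^1 ≡ 11
11^2 ≡ 121
11^3 ≡ 216
11^6 ≡ 49
11^37 ≡ 40
11^74 ≡ 39
11^111 ≡ 222
11^222 ≡ 1
So ord_223(11) = 222.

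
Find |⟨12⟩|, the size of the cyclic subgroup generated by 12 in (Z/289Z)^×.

By Lagrange's theorem, ord_289(12) divides φ(289) = φ(17^2) = 17·(17−1) = 272 = 2^4 · 17.
Divisors of 272: 1, 2, 4, 8, 16, 17, 34, 68, 136, 272.
Test each divisor d:
12^1 ≡ 12 (mod 289)
12^2 ≡ 144 (mod 289)
12^4 ≡ 217 (mod 289)
12^8 ≡ 271 (mod 289)
12^16 ≡ 35 (mod 289)
12^17 ≡ 131 (mod 289)
12^34 ≡ 110 (mod 289)
12^68 ≡ 251 (mod 289)
12^136 ≡ 288 (mod 289)
12^272 ≡ 1 (mod 289) ✓
The smallest such exponent is 272, so the order of 12 is 272.

272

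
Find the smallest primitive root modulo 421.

φ(421) = 421 − 1 = 420 = 2^2 · 3 · 5 · 7.
Test candidates g = 2, 3, … against the prime factors q ∈ {2, 3, 5, 7} of φ(421): g is a generator iff g^(420/q) ≢ 1 for every such q.
g = 2: 2^210 ≡ 420; 2^140 ≡ 400; 2^84 ≡ 279; 2^60 ≡ 370 — none is 1, so 2 is a primitive root.
So 2 is the smallest generator of (Z/421Z)^×.

2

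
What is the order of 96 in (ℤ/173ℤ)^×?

ord(96) | φ(173) = 173 − 1 = 172 = 2^2 · 43.
Divisors of 172: 1, 2, 4, 43, 86, 172.
Check 96^d mod 173 for each divisor in increasing order:
96^1 ≡ 96
96^2 ≡ 47
96^4 ≡ 133
96^43 ≡ 1
Hence ord(96) = 43.

43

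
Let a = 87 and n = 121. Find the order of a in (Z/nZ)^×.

By Lagrange's theorem, ord_121(87) divides φ(121) = φ(11^2) = 11·(11−1) = 110 = 2 · 5 · 11.
Divisors of 110: 1, 2, 5, 10, 11, 22, 55, 110.
Test each divisor d:
87^1 ≡ 87 (mod 121)
87^2 ≡ 67 (mod 121)
87^5 ≡ 76 (mod 121)
87^10 ≡ 89 (mod 121)
87^11 ≡ 120 (mod 121)
87^22 ≡ 1 (mod 121) ✓
Therefore the multiplicative order of 87 modulo 121 is 22.

22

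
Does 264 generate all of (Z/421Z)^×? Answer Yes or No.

φ(421) = 421 − 1 = 420 = 2^2 · 3 · 5 · 7.
An element g generates (Z/421Z)^× iff g^(420/q) ≢ 1 (mod 421) for each prime q ∈ {2, 3, 5, 7}.
264^210 ≡ 420 (mod 421)  [q = 2: ≢ 1 ✓]
264^140 ≡ 1 (mod 421)  [q = 3: ≡ 1 ✗]
264^84 ≡ 354 (mod 421)  [q = 5: ≢ 1 ✓]
264^60 ≡ 33 (mod 421)  [q = 7: ≢ 1 ✓]
The check at q = 3 fails, so 264 generates a proper subgroup.

No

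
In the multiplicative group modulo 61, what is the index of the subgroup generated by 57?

4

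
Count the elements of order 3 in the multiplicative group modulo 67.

2

φ(67) = 67 − 1 = 66 = 2 · 3 · 11.
In a cyclic group of order 66, there are φ(d) elements of order d for each divisor d of 66, and zero for non-divisors.
3 | 66, and φ(3) = 3 − 1 = 2.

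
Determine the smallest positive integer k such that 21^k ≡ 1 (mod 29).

The order of 21 must divide φ(29) = 29 − 1 = 28 = 2^2 · 7.
Divisors of 28: 1, 2, 4, 7, 14, 28.
Compute 21^d (mod 29) for the divisors d until we hit 1:
21^1 ≡ 21
21^2 ≡ 6
21^4 ≡ 7
21^7 ≡ 12
21^14 ≡ 28
21^28 ≡ 1
Therefore the multiplicative order of 21 modulo 29 is 28.

28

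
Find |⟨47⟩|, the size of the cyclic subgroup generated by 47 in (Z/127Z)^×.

ord(47) | φ(127) = 127 − 1 = 126 = 2 · 3^2 · 7.
Divisors of 126: 1, 2, 3, 6, 7, 9, 14, 18, 21, 42, 63, 126.
Check 47^d mod 127 for each divisor in increasing order:
47^1 ≡ 47
47^2 ≡ 50
47^3 ≡ 64
47^6 ≡ 32
47^7 ≡ 107
47^9 ≡ 16
47^14 ≡ 19
47^18 ≡ 2
47^21 ≡ 1
Hence ord(47) = 21.

21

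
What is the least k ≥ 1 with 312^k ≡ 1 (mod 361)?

ord(312) | φ(361) = φ(19^2) = 19·(19−1) = 342 = 2 · 3^2 · 19.
Divisors of 342: 1, 2, 3, 6, 9, 18, 19, 38, 57, 114, 171, 342.
Test each divisor d:
312^1 ≡ 312
312^2 ≡ 235
312^3 ≡ 37
312^6 ≡ 286
312^9 ≡ 113
312^18 ≡ 134
312^19 ≡ 293
312^38 ≡ 292
312^57 ≡ 360
312^114 ≡ 1
Therefore the multiplicative order of 312 modulo 361 is 114.

114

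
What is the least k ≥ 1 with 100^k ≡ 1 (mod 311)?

155

Since 100 ∈ (Z/311Z)^×, its order divides φ(311) = 311 − 1 = 310 = 2 · 5 · 31.
Divisors of 310: 1, 2, 5, 10, 31, 62, 155, 310.
Check 100^d mod 311 for each divisor in increasing order:
100^1 ≡ 100
100^2 ≡ 48
100^5 ≡ 260
100^10 ≡ 113
100^31 ≡ 6
100^62 ≡ 36
100^155 ≡ 1
Therefore the multiplicative order of 100 modulo 311 is 155.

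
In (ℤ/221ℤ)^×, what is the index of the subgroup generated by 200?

Since 200 ∈ (Z/221Z)^×, its order divides φ(221) = φ(13·17) = (13−1)·(17−1) = 12·16 = 192 = 2^6 · 3.
Divisors of 192: 1, 2, 3, 4, 6, 8, 12, 16, 24, 32, 48, 64, 96, 192.
Test each divisor d:
200^1 ≡ 200 (mod 221)
200^2 ≡ 220 (mod 221)
200^3 ≡ 21 (mod 221)
200^4 ≡ 1 (mod 221) ✓
Thus |⟨200⟩| = ord(200) = 4.
[(Z/221Z)^× : ⟨200⟩] = 192/4 = 48.

48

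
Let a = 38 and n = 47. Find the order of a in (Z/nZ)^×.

Since 38 ∈ (Z/47Z)^×, its order divides φ(47) = 47 − 1 = 46 = 2 · 23.
Divisors of 46: 1, 2, 23, 46.
Test each divisor d:
38^1 ≡ 38 (mod 47)
38^2 ≡ 34 (mod 47)
38^23 ≡ 46 (mod 47)
38^46 ≡ 1 (mod 47) ✓
Hence ord(38) = 46.

46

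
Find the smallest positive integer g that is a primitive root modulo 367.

6

φ(367) = 367 − 1 = 366 = 2 · 3 · 61.
g is a primitive root iff g^(366/q) ≢ 1 (mod 367) for each prime q ∈ {2, 3, 61}.
g = 2: 2^183 ≡ 1 — hits 1, so not a primitive root.
g = 3: 3^183 ≡ 366; 3^122 ≡ 1 — hits 1, so not a primitive root.
g = 4: 4^183 ≡ 1 — hits 1, so not a primitive root.
g = 5: 5^183 ≡ 366; 5^122 ≡ 1 — hits 1, so not a primitive root.
g = 6: 6^183 ≡ 366; 6^122 ≡ 283; 6^6 ≡ 47 — none is 1, so 6 is a primitive root.
The smallest primitive root modulo 367 is 6.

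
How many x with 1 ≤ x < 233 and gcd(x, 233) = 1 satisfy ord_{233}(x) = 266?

0

φ(233) = 233 − 1 = 232 = 2^3 · 29.
Since (Z/233Z)^× is cyclic of order 232, the number of elements of order d is φ(d) when d | 232 and 0 otherwise.
Here 232 is not a multiple of 266, so there are no elements of order 266.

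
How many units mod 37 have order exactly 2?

φ(37) = 37 − 1 = 36 = 2^2 · 3^2.
In a cyclic group of order 36, there are φ(d) elements of order d for each divisor d of 36, and zero for non-divisors.
2 | 36, and φ(2) = 2 − 1 = 1.

1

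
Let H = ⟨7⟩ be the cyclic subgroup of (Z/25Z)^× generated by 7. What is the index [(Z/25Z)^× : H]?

The order of 7 must divide φ(25) = φ(5^2) = 5·(5−1) = 20 = 2^2 · 5.
Divisors of 20: 1, 2, 4, 5, 10, 20.
Evaluate successive powers at the divisors of 20:
7^1 ≡ 7 (mod 25)
7^2 ≡ 24 (mod 25)
7^4 ≡ 1 (mod 25) ✓
The order of 7 is 4, so the subgroup it generates has 4 elements.
Index = |(Z/25Z)^×| / |⟨7⟩| = 20 / 4 = 5.

5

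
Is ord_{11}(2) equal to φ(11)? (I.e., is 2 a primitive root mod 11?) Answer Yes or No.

φ(11) = 11 − 1 = 10 = 2 · 5.
It suffices to check that the order of 2 is not a proper divisor of 10: compute 2^(10/q) for q ∈ {2, 5}.
2^5 ≡ 10 (mod 11)  [q = 2: ≢ 1 ✓]
2^2 ≡ 4 (mod 11)  [q = 5: ≢ 1 ✓]
All checks pass, so 2 has order 10 and is a primitive root modulo 11.

Yes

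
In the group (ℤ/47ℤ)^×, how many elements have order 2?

1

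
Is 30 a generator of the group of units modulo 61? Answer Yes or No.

φ(61) = 61 − 1 = 60 = 2^2 · 3 · 5.
30 is a primitive root mod 61 iff 30^(φ(61)/q) ≢ 1 for every prime q | φ(61), i.e. q ∈ {2, 3, 5}.
30^30 ≡ 60 (mod 61)  [q = 2: ≢ 1 ✓]
30^20 ≡ 13 (mod 61)  [q = 3: ≢ 1 ✓]
30^12 ≡ 34 (mod 61)  [q = 5: ≢ 1 ✓]
None equal 1, so ord_61(30) = 60: 30 is a primitive root.

Yes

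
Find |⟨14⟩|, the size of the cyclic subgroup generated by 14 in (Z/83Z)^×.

By Lagrange's theorem, ord_83(14) divides φ(83) = 83 − 1 = 82 = 2 · 41.
Divisors of 82: 1, 2, 41, 82.
Evaluate successive powers at the divisors of 82:
14^1 ≡ 14 (mod 83)
14^2 ≡ 30 (mod 83)
14^41 ≡ 82 (mod 83)
14^82 ≡ 1 (mod 83) ✓
The smallest such exponent is 82, so the order of 14 is 82.

82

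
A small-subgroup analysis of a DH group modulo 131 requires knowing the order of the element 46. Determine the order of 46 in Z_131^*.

65

The order of 46 must divide φ(131) = 131 − 1 = 130 = 2 · 5 · 13.
Divisors of 130: 1, 2, 5, 10, 13, 26, 65, 130.
Check 46^d mod 131 for each divisor in increasing order:
46^1 ≡ 46
46^2 ≡ 20
46^5 ≡ 60
46^10 ≡ 63
46^13 ≡ 58
46^26 ≡ 89
46^65 ≡ 1
The smallest such exponent is 65, so the order of 46 is 65.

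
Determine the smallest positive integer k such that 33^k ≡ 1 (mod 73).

72

ord(33) | φ(73) = 73 − 1 = 72 = 2^3 · 3^2.
Divisors of 72: 1, 2, 3, 4, 6, 8, 9, 12, 18, 24, 36, 72.
Test each divisor d:
33^1 ≡ 33
33^2 ≡ 67
33^3 ≡ 21
33^4 ≡ 36
33^6 ≡ 3
33^8 ≡ 55
33^9 ≡ 63
33^12 ≡ 9
33^18 ≡ 27
33^24 ≡ 8
33^36 ≡ 72
33^72 ≡ 1
Therefore the multiplicative order of 33 modulo 73 is 72.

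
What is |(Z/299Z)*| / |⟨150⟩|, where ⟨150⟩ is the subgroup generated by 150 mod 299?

2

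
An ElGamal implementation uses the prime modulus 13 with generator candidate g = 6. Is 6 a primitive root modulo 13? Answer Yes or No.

φ(13) = 13 − 1 = 12 = 2^2 · 3.
6 is a primitive root mod 13 iff 6^(φ(13)/q) ≢ 1 for every prime q | φ(13), i.e. q ∈ {2, 3}.
6^6 ≡ 12 (mod 13)  [q = 2: ≢ 1 ✓]
6^4 ≡ 9 (mod 13)  [q = 3: ≢ 1 ✓]
None equal 1, so ord_13(6) = 12: 6 is a primitive root.

Yes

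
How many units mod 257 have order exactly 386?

0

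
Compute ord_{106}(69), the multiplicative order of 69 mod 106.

13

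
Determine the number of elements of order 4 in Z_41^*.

φ(41) = 41 − 1 = 40 = 2^3 · 5.
In a cyclic group of order 40, there are φ(d) elements of order d for each divisor d of 40, and zero for non-divisors.
4 = 2^2 divides 40, and φ(4) = 2.

2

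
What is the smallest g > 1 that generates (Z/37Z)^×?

2

φ(37) = 37 − 1 = 36 = 2^2 · 3^2.
Test candidates g = 2, 3, … against the prime factors q ∈ {2, 3} of φ(37): g is a generator iff g^(36/q) ≢ 1 for every such q.
g = 2: 2^18 ≡ 36; 2^12 ≡ 26 — none is 1, so 2 is a primitive root.
So 2 is the smallest generator of (Z/37Z)^×.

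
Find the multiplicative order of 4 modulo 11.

By Lagrange's theorem, ord_11(4) divides φ(11) = 11 − 1 = 10 = 2 · 5.
Divisors of 10: 1, 2, 5, 10.
Test each divisor d:
4^1 ≡ 4 (mod 11)
4^2 ≡ 5 (mod 11)
4^5 ≡ 1 (mod 11) ✓
Therefore the multiplicative order of 4 modulo 11 is 5.

5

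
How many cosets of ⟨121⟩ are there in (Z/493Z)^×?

8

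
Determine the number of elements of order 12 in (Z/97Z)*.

φ(97) = 97 − 1 = 96 = 2^5 · 3.
(Z/97Z)^× is cyclic (|G| = 96); a cyclic group of order m has exactly φ(d) elements of each order d | m, and none otherwise.
12 = 2^2 · 3 divides 96, and φ(12) = 4.

4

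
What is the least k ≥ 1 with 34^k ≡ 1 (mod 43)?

The order of 34 must divide φ(43) = 43 − 1 = 42 = 2 · 3 · 7.
Divisors of 42: 1, 2, 3, 6, 7, 14, 21, 42.
Check 34^d mod 43 for each divisor in increasing order:
34^1 ≡ 34 (mod 43)
34^2 ≡ 38 (mod 43)
34^3 ≡ 2 (mod 43)
34^6 ≡ 4 (mod 43)
34^7 ≡ 7 (mod 43)
34^14 ≡ 6 (mod 43)
34^21 ≡ 42 (mod 43)
34^42 ≡ 1 (mod 43) ✓
Therefore the multiplicative order of 34 modulo 43 is 42.

42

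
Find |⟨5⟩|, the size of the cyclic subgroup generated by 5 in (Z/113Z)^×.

112

Since 5 ∈ (Z/113Z)^×, its order divides φ(113) = 113 − 1 = 112 = 2^4 · 7.
Divisors of 112: 1, 2, 4, 7, 8, 14, 16, 28, 56, 112.
Test each divisor d:
5^1 ≡ 5 (mod 113)
5^2 ≡ 25 (mod 113)
5^4 ≡ 60 (mod 113)
5^7 ≡ 42 (mod 113)
5^8 ≡ 97 (mod 113)
5^14 ≡ 69 (mod 113)
5^16 ≡ 30 (mod 113)
5^28 ≡ 15 (mod 113)
5^56 ≡ 112 (mod 113)
5^112 ≡ 1 (mod 113) ✓
Hence ord(5) = 112.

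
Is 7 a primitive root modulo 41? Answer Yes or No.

Yes

φ(41) = 41 − 1 = 40 = 2^3 · 5.
It suffices to check that the order of 7 is not a proper divisor of 40: compute 7^(40/q) for q ∈ {2, 5}.
7^20 ≡ 40 (mod 41)  [q = 2: ≢ 1 ✓]
7^8 ≡ 37 (mod 41)  [q = 5: ≢ 1 ✓]
All checks pass, so 7 has order 40 and is a primitive root modulo 41.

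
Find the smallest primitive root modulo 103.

5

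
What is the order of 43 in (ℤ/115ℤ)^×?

44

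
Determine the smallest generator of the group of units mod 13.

φ(13) = 13 − 1 = 12 = 2^2 · 3.
g is a primitive root iff g^(12/q) ≢ 1 (mod 13) for each prime q ∈ {2, 3}.
g = 2: 2^6 ≡ 12; 2^4 ≡ 3 — none is 1, so 2 is a primitive root.
The smallest primitive root modulo 13 is 2.

2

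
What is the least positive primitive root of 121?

φ(121) = φ(11^2) = 11·(11−1) = 110 = 2 · 5 · 11.
Test candidates g = 2, 3, … against the prime factors q ∈ {2, 5, 11} of φ(121): g is a generator iff g^(110/q) ≢ 1 for every such q.
g = 2: 2^55 ≡ 120; 2^22 ≡ 81; 2^10 ≡ 56 — none is 1, so 2 is a primitive root.
So 2 is the smallest generator of (Z/121Z)^×.

2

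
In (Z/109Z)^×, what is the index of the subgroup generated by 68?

9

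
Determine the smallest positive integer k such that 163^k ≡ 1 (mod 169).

156

ord(163) | φ(169) = φ(13^2) = 13·(13−1) = 156 = 2^2 · 3 · 13.
Divisors of 156: 1, 2, 3, 4, 6, 12, 13, 26, 39, 52, 78, 156.
Test each divisor d:
163^1 ≡ 163 (mod 169)
163^2 ≡ 36 (mod 169)
163^3 ≡ 122 (mod 169)
163^4 ≡ 113 (mod 169)
163^6 ≡ 12 (mod 169)
163^12 ≡ 144 (mod 169)
163^13 ≡ 150 (mod 169)
163^26 ≡ 23 (mod 169)
163^39 ≡ 70 (mod 169)
163^52 ≡ 22 (mod 169)
163^78 ≡ 168 (mod 169)
163^156 ≡ 1 (mod 169) ✓
The smallest such exponent is 156, so the order of 163 is 156.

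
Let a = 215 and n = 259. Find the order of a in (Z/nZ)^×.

By Lagrange's theorem, ord_259(215) divides φ(259) = φ(7·37) = (7−1)·(37−1) = 6·36 = 216 = 2^3 · 3^3.
Divisors of 216: 1, 2, 3, 4, 6, 8, 9, 12, 18, 24, 27, 36, 54, 72, 108, 216.
Evaluate successive powers at the divisors of 216:
215^1 ≡ 215
215^2 ≡ 123
215^3 ≡ 27
215^4 ≡ 107
215^6 ≡ 211
215^8 ≡ 53
215^9 ≡ 258
215^12 ≡ 232
215^18 ≡ 1
The smallest such exponent is 18, so the order of 215 is 18.

18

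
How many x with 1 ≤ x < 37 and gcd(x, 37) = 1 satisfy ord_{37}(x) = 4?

2

φ(37) = 37 − 1 = 36 = 2^2 · 3^2.
(Z/37Z)^× is cyclic (|G| = 36); a cyclic group of order m has exactly φ(d) elements of each order d | m, and none otherwise.
4 = 2^2 divides 36, and φ(4) = 2.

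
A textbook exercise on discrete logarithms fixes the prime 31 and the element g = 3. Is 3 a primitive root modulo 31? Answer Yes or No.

φ(31) = 31 − 1 = 30 = 2 · 3 · 5.
3 is a primitive root mod 31 iff 3^(φ(31)/q) ≢ 1 for every prime q | φ(31), i.e. q ∈ {2, 3, 5}.
3^15 ≡ 30 (mod 31)  [q = 2: ≢ 1 ✓]
3^10 ≡ 25 (mod 31)  [q = 3: ≢ 1 ✓]
3^6 ≡ 16 (mod 31)  [q = 5: ≢ 1 ✓]
Every test exponent gives a nontrivial residue, hence 3 generates the full group.

Yes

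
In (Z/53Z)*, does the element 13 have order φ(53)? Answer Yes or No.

No

φ(53) = 53 − 1 = 52 = 2^2 · 13.
13 is a primitive root mod 53 iff 13^(φ(53)/q) ≢ 1 for every prime q | φ(53), i.e. q ∈ {2, 13}.
13^26 ≡ 1 (mod 53)  [q = 2: ≡ 1 ✗]
13^4 ≡ 47 (mod 53)  [q = 13: ≢ 1 ✓]
13^26 ≡ 1 shows ord(13) | 26, strictly less than φ(53); not a primitive root.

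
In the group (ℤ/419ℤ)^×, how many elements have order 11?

10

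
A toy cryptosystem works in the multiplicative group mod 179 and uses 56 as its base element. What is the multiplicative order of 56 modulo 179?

89

The order of 56 must divide φ(179) = 179 − 1 = 178 = 2 · 89.
Divisors of 178: 1, 2, 89, 178.
Evaluate successive powers at the divisors of 178:
56^1 ≡ 56
56^2 ≡ 93
56^89 ≡ 1
So ord_179(56) = 89.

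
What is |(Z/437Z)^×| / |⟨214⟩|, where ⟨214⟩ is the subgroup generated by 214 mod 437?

ord(214) | φ(437) = φ(19·23) = (19−1)·(23−1) = 18·22 = 396 = 2^2 · 3^2 · 11.
Divisors of 396: 1, 2, 3, 4, 6, 9, 11, 12, 18, 22, 33, 36, 44, 66, 99, 132, 198, 396.
Test each divisor d:
214^1 ≡ 214 (mod 437)
214^2 ≡ 348 (mod 437)
214^3 ≡ 182 (mod 437)
214^4 ≡ 55 (mod 437)
214^6 ≡ 349 (mod 437)
214^9 ≡ 153 (mod 437)
214^11 ≡ 367 (mod 437)
214^12 ≡ 315 (mod 437)
214^18 ≡ 248 (mod 437)
214^22 ≡ 93 (mod 437)
214^33 ≡ 45 (mod 437)
214^36 ≡ 324 (mod 437)
214^44 ≡ 346 (mod 437)
214^66 ≡ 277 (mod 437)
214^99 ≡ 229 (mod 437)
214^132 ≡ 254 (mod 437)
214^198 ≡ 1 (mod 437) ✓
Thus |⟨214⟩| = ord(214) = 198.
[(Z/437Z)^× : ⟨214⟩] = 396/198 = 2.

2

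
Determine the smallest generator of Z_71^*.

φ(71) = 71 − 1 = 70 = 2 · 5 · 7.
Test candidates g = 2, 3, … against the prime factors q ∈ {2, 5, 7} of φ(71): g is a generator iff g^(70/q) ≢ 1 for every such q.
g = 2: 2^35 ≡ 1 — hits 1, so not a primitive root.
g = 3: 3^35 ≡ 1 — hits 1, so not a primitive root.
g = 4: 4^35 ≡ 1 — hits 1, so not a primitive root.
g = 5: 5^35 ≡ 1 — hits 1, so not a primitive root.
g = 6: 6^35 ≡ 1 — hits 1, so not a primitive root.
g = 7: 7^35 ≡ 70; 7^14 ≡ 54; 7^10 ≡ 45 — none is 1, so 7 is a primitive root.
The smallest primitive root modulo 71 is 7.

7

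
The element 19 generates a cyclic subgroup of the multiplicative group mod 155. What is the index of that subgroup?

4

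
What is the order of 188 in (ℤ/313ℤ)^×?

8

The order of 188 must divide φ(313) = 313 − 1 = 312 = 2^3 · 3 · 13.
Divisors of 312: 1, 2, 3, 4, 6, 8, 12, 13, 24, 26, 39, 52, 78, 104, 156, 312.
Check 188^d mod 313 for each divisor in increasing order:
188^1 ≡ 188 (mod 313)
188^2 ≡ 288 (mod 313)
188^3 ≡ 308 (mod 313)
188^4 ≡ 312 (mod 313)
188^6 ≡ 25 (mod 313)
188^8 ≡ 1 (mod 313) ✓
Hence ord(188) = 8.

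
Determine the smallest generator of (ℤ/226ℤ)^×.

φ(226) = φ(2)·φ(113) = 1·112 = 112 = 2^4 · 7.
Test candidates g = 2, 3, … against the prime factors q ∈ {2, 7} of φ(226): g is a generator iff g^(112/q) ≢ 1 for every such q.
g = 2: gcd(2, 226) = 2 > 1, not a unit — skip.
g = 3: 3^56 ≡ 225; 3^16 ≡ 49 — none is 1, so 3 is a primitive root.
The smallest primitive root modulo 226 is 3.

3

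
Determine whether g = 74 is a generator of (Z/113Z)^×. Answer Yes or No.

Yes

φ(113) = 113 − 1 = 112 = 2^4 · 7.
An element g generates (Z/113Z)^× iff g^(112/q) ≢ 1 (mod 113) for each prime q ∈ {2, 7}.
74^56 ≡ 112 (mod 113)  [q = 2: ≢ 1 ✓]
74^16 ≡ 28 (mod 113)  [q = 7: ≢ 1 ✓]
All checks pass, so 74 has order 112 and is a primitive root modulo 113.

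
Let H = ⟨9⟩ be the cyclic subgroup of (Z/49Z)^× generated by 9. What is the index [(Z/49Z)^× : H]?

Since 9 ∈ (Z/49Z)^×, its order divides φ(49) = φ(7^2) = 7·(7−1) = 42 = 2 · 3 · 7.
Divisors of 42: 1, 2, 3, 6, 7, 14, 21, 42.
Compute 9^d (mod 49) for the divisors d until we hit 1:
9^1 ≡ 9
9^2 ≡ 32
9^3 ≡ 43
9^6 ≡ 36
9^7 ≡ 30
9^14 ≡ 18
9^21 ≡ 1
Thus |⟨9⟩| = ord(9) = 21.
Index = |(Z/49Z)^×| / |⟨9⟩| = 42 / 21 = 2.

2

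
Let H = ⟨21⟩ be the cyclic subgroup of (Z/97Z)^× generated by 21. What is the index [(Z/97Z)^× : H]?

1

The order of 21 must divide φ(97) = 97 − 1 = 96 = 2^5 · 3.
Divisors of 96: 1, 2, 3, 4, 6, 8, 12, 16, 24, 32, 48, 96.
Compute 21^d (mod 97) for the divisors d until we hit 1:
21^1 ≡ 21 (mod 97)
21^2 ≡ 53 (mod 97)
21^3 ≡ 46 (mod 97)
21^4 ≡ 93 (mod 97)
21^6 ≡ 79 (mod 97)
21^8 ≡ 16 (mod 97)
21^12 ≡ 33 (mod 97)
21^16 ≡ 62 (mod 97)
21^24 ≡ 22 (mod 97)
21^32 ≡ 61 (mod 97)
21^48 ≡ 96 (mod 97)
21^96 ≡ 1 (mod 97) ✓
So ord_97(21) = 96, hence |⟨21⟩| = 96.
Index = |(Z/97Z)^×| / |⟨21⟩| = 96 / 96 = 1.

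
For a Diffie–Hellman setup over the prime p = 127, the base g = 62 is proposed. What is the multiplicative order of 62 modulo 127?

The order of 62 must divide φ(127) = 127 − 1 = 126 = 2 · 3^2 · 7.
Divisors of 126: 1, 2, 3, 6, 7, 9, 14, 18, 21, 42, 63, 126.
Evaluate successive powers at the divisors of 126:
62^1 ≡ 62 (mod 127)
62^2 ≡ 34 (mod 127)
62^3 ≡ 76 (mod 127)
62^6 ≡ 61 (mod 127)
62^7 ≡ 99 (mod 127)
62^9 ≡ 64 (mod 127)
62^14 ≡ 22 (mod 127)
62^18 ≡ 32 (mod 127)
62^21 ≡ 19 (mod 127)
62^42 ≡ 107 (mod 127)
62^63 ≡ 1 (mod 127) ✓
The smallest such exponent is 63, so the order of 62 is 63.

63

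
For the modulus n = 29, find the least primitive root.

φ(29) = 29 − 1 = 28 = 2^2 · 7.
Test candidates g = 2, 3, … against the prime factors q ∈ {2, 7} of φ(29): g is a generator iff g^(28/q) ≢ 1 for every such q.
g = 2: 2^14 ≡ 28; 2^4 ≡ 16 — none is 1, so 2 is a primitive root.
So 2 is the smallest generator of (Z/29Z)^×.

2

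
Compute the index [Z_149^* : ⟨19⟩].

Since 19 ∈ (Z/149Z)^×, its order divides φ(149) = 149 − 1 = 148 = 2^2 · 37.
Divisors of 148: 1, 2, 4, 37, 74, 148.
Test each divisor d:
19^1 ≡ 19
19^2 ≡ 63
19^4 ≡ 95
19^37 ≡ 1
Thus |⟨19⟩| = ord(19) = 37.
The index is φ(149) / ord(19) = 148 / 37 = 4.

4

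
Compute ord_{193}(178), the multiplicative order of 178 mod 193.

192

Since 178 ∈ (Z/193Z)^×, its order divides φ(193) = 193 − 1 = 192 = 2^6 · 3.
Divisors of 192: 1, 2, 3, 4, 6, 8, 12, 16, 24, 32, 48, 64, 96, 192.
Test each divisor d:
178^1 ≡ 178 (mod 193)
178^2 ≡ 32 (mod 193)
178^3 ≡ 99 (mod 193)
178^4 ≡ 59 (mod 193)
178^6 ≡ 151 (mod 193)
178^8 ≡ 7 (mod 193)
178^12 ≡ 27 (mod 193)
178^16 ≡ 49 (mod 193)
178^24 ≡ 150 (mod 193)
178^32 ≡ 85 (mod 193)
178^48 ≡ 112 (mod 193)
178^64 ≡ 84 (mod 193)
178^96 ≡ 192 (mod 193)
178^192 ≡ 1 (mod 193) ✓
Therefore the multiplicative order of 178 modulo 193 is 192.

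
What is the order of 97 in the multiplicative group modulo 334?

By Lagrange's theorem, ord_334(97) divides φ(334) = φ(2)·φ(167) = 1·166 = 166 = 2 · 83.
Divisors of 166: 1, 2, 83, 166.
Check 97^d mod 334 for each divisor in increasing order:
97^1 ≡ 97 (mod 334)
97^2 ≡ 57 (mod 334)
97^83 ≡ 1 (mod 334) ✓
Therefore the multiplicative order of 97 modulo 334 is 83.

83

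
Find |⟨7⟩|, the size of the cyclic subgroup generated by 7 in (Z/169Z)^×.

156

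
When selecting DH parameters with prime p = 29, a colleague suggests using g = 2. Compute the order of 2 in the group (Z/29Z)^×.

28

The order of 2 must divide φ(29) = 29 − 1 = 28 = 2^2 · 7.
Divisors of 28: 1, 2, 4, 7, 14, 28.
Check 2^d mod 29 for each divisor in increasing order:
2^1 ≡ 2 (mod 29)
2^2 ≡ 4 (mod 29)
2^4 ≡ 16 (mod 29)
2^7 ≡ 12 (mod 29)
2^14 ≡ 28 (mod 29)
2^28 ≡ 1 (mod 29) ✓
So ord_29(2) = 28.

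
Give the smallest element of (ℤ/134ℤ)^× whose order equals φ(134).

7

φ(134) = φ(2)·φ(67) = 1·66 = 66 = 2 · 3 · 11.
Test candidates g = 2, 3, … against the prime factors q ∈ {2, 3, 11} of φ(134): g is a generator iff g^(66/q) ≢ 1 for every such q.
g = 2: gcd(2, 134) = 2 > 1, not a unit — skip.
g = 3: 3^33 ≡ 133; 3^22 ≡ 1 — hits 1, so not a primitive root.
g = 4: gcd(4, 134) = 2 > 1, not a unit — skip.
g = 5: 5^33 ≡ 133; 5^22 ≡ 1 — hits 1, so not a primitive root.
g = 6: gcd(6, 134) = 2 > 1, not a unit — skip.
g = 7: 7^33 ≡ 133; 7^22 ≡ 29; 7^6 ≡ 131 — none is 1, so 7 is a primitive root.
Hence the least primitive root of 134 is 7.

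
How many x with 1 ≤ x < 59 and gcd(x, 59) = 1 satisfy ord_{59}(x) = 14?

0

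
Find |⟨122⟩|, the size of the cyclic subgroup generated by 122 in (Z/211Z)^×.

35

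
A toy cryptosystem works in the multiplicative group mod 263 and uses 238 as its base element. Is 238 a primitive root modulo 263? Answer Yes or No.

Yes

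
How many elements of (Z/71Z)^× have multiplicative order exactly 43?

φ(71) = 71 − 1 = 70 = 2 · 5 · 7.
(Z/71Z)^× is cyclic (|G| = 70); a cyclic group of order m has exactly φ(d) elements of each order d | m, and none otherwise.
Here 70 is not a multiple of 43, so there are no elements of order 43.

0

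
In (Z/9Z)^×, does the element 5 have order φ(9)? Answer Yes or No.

φ(9) = φ(3^2) = 3·(3−1) = 6 = 2 · 3.
An element g generates (Z/9Z)^× iff g^(6/q) ≢ 1 (mod 9) for each prime q ∈ {2, 3}.
5^3 ≡ 8 (mod 9)  [q = 2: ≢ 1 ✓]
5^2 ≡ 7 (mod 9)  [q = 3: ≢ 1 ✓]
None equal 1, so ord_9(5) = 6: 5 is a primitive root.

Yes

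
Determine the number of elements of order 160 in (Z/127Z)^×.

0

φ(127) = 127 − 1 = 126 = 2 · 3^2 · 7.
In a cyclic group of order 126, there are φ(d) elements of order d for each divisor d of 126, and zero for non-divisors.
160 does not divide 126, so no element of (Z/127Z)^× has order 160.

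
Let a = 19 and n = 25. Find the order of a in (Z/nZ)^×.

10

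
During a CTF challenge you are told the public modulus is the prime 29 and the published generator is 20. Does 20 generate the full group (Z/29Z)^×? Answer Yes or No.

φ(29) = 29 − 1 = 28 = 2^2 · 7.
Test 20^(28/q) mod 29 for each prime factor q of 28:
20^14 ≡ 1 (mod 29)  [q = 2: ≡ 1 ✗]
20^4 ≡ 7 (mod 29)  [q = 7: ≢ 1 ✓]
20^14 ≡ 1 shows ord(20) | 14, strictly less than φ(29); not a primitive root.

No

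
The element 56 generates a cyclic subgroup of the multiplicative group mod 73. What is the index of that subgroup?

3

The order of 56 must divide φ(73) = 73 − 1 = 72 = 2^3 · 3^2.
Divisors of 72: 1, 2, 3, 4, 6, 8, 9, 12, 18, 24, 36, 72.
Compute 56^d (mod 73) for the divisors d until we hit 1:
56^1 ≡ 56
56^2 ≡ 70
56^3 ≡ 51
56^4 ≡ 9
56^6 ≡ 46
56^8 ≡ 8
56^9 ≡ 10
56^12 ≡ 72
56^18 ≡ 27
56^24 ≡ 1
The order of 56 is 24, so the subgroup it generates has 24 elements.
[(Z/73Z)^× : ⟨56⟩] = 72/24 = 3.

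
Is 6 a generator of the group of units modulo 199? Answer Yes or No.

φ(199) = 199 − 1 = 198 = 2 · 3^2 · 11.
6 is a primitive root mod 199 iff 6^(φ(199)/q) ≢ 1 for every prime q | φ(199), i.e. q ∈ {2, 3, 11}.
6^99 ≡ 198 (mod 199)  [q = 2: ≢ 1 ✓]
6^66 ≡ 92 (mod 199)  [q = 3: ≢ 1 ✓]
6^18 ≡ 63 (mod 199)  [q = 11: ≢ 1 ✓]
Every test exponent gives a nontrivial residue, hence 6 generates the full group.

Yes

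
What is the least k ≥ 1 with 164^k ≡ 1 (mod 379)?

189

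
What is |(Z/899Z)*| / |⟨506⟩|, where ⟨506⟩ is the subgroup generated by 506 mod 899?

4

Since 506 ∈ (Z/899Z)^×, its order divides φ(899) = φ(29·31) = (29−1)·(31−1) = 28·30 = 840 = 2^3 · 3 · 5 · 7.
Divisors of 840: 1, 2, 3, 4, 5, 6, 7, 8, 10, 12, 14, 15, 20, 21, 24, 28, 30, 35, 40, 42, 56, 60, 70, 84, 105, 120, 140, 168, 210, 280, 420, 840.
Compute 506^d (mod 899) for the divisors d until we hit 1:
506^1 ≡ 506 (mod 899)
506^2 ≡ 720 (mod 899)
506^3 ≡ 225 (mod 899)
506^4 ≡ 576 (mod 899)
506^5 ≡ 180 (mod 899)
506^6 ≡ 281 (mod 899)
506^7 ≡ 144 (mod 899)
506^8 ≡ 45 (mod 899)
506^10 ≡ 36 (mod 899)
506^12 ≡ 748 (mod 899)
506^14 ≡ 59 (mod 899)
506^15 ≡ 187 (mod 899)
506^20 ≡ 397 (mod 899)
506^21 ≡ 405 (mod 899)
506^24 ≡ 326 (mod 899)
506^28 ≡ 784 (mod 899)
506^30 ≡ 807 (mod 899)
506^35 ≡ 521 (mod 899)
506^40 ≡ 284 (mod 899)
506^42 ≡ 407 (mod 899)
506^56 ≡ 639 (mod 899)
506^60 ≡ 373 (mod 899)
506^70 ≡ 842 (mod 899)
506^84 ≡ 233 (mod 899)
506^105 ≡ 869 (mod 899)
506^120 ≡ 683 (mod 899)
506^140 ≡ 552 (mod 899)
506^168 ≡ 349 (mod 899)
506^210 ≡ 1 (mod 899) ✓
The order of 506 is 210, so the subgroup it generates has 210 elements.
[(Z/899Z)^× : ⟨506⟩] = 840/210 = 4.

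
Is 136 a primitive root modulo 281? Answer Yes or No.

No

φ(281) = 281 − 1 = 280 = 2^3 · 5 · 7.
It suffices to check that the order of 136 is not a proper divisor of 280: compute 136^(280/q) for q ∈ {2, 5, 7}.
136^140 ≡ 1 (mod 281)  [q = 2: ≡ 1 ✗]
136^56 ≡ 153 (mod 281)  [q = 5: ≢ 1 ✓]
136^40 ≡ 249 (mod 281)  [q = 7: ≢ 1 ✓]
Since 136^140 ≡ 1, the order of 136 divides 140 < 280, so 136 is not a primitive root.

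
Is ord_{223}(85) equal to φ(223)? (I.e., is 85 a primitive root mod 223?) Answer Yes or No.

Yes

φ(223) = 223 − 1 = 222 = 2 · 3 · 37.
It suffices to check that the order of 85 is not a proper divisor of 222: compute 85^(222/q) for q ∈ {2, 3, 37}.
85^111 ≡ 222 (mod 223)  [q = 2: ≢ 1 ✓]
85^74 ≡ 39 (mod 223)  [q = 3: ≢ 1 ✓]
85^6 ≡ 66 (mod 223)  [q = 37: ≢ 1 ✓]
All checks pass, so 85 has order 222 and is a primitive root modulo 223.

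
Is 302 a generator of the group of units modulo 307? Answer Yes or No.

φ(307) = 307 − 1 = 306 = 2 · 3^2 · 17.
It suffices to check that the order of 302 is not a proper divisor of 306: compute 302^(306/q) for q ∈ {2, 3, 17}.
302^153 ≡ 1 (mod 307)  [q = 2: ≡ 1 ✗]
302^102 ≡ 289 (mod 307)  [q = 3: ≢ 1 ✓]
302^18 ≡ 81 (mod 307)  [q = 17: ≢ 1 ✓]
302^153 ≡ 1 shows ord(302) | 153, strictly less than φ(307); not a primitive root.

No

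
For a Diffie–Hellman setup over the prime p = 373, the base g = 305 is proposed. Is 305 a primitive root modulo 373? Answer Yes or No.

No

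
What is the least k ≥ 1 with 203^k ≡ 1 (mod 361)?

ord(203) | φ(361) = φ(19^2) = 19·(19−1) = 342 = 2 · 3^2 · 19.
Divisors of 342: 1, 2, 3, 6, 9, 18, 19, 38, 57, 114, 171, 342.
Compute 203^d (mod 361) for the divisors d until we hit 1:
203^1 ≡ 203 (mod 361)
203^2 ≡ 55 (mod 361)
203^3 ≡ 335 (mod 361)
203^6 ≡ 315 (mod 361)
203^9 ≡ 113 (mod 361)
203^18 ≡ 134 (mod 361)
203^19 ≡ 127 (mod 361)
203^38 ≡ 245 (mod 361)
203^57 ≡ 69 (mod 361)
203^114 ≡ 68 (mod 361)
203^171 ≡ 360 (mod 361)
203^342 ≡ 1 (mod 361) ✓
The smallest such exponent is 342, so the order of 203 is 342.

342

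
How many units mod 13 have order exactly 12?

φ(13) = 13 − 1 = 12 = 2^2 · 3.
(Z/13Z)^× is cyclic (|G| = 12); a cyclic group of order m has exactly φ(d) elements of each order d | m, and none otherwise.
12 = 2^2 · 3 divides 12, and φ(12) = 4.

4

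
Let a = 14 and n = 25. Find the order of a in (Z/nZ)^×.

By Lagrange's theorem, ord_25(14) divides φ(25) = φ(5^2) = 5·(5−1) = 20 = 2^2 · 5.
Divisors of 20: 1, 2, 4, 5, 10, 20.
Test each divisor d:
14^1 ≡ 14 (mod 25)
14^2 ≡ 21 (mod 25)
14^4 ≡ 16 (mod 25)
14^5 ≡ 24 (mod 25)
14^10 ≡ 1 (mod 25) ✓
The smallest such exponent is 10, so the order of 14 is 10.

10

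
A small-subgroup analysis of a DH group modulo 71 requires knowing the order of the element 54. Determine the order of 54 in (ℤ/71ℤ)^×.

Since 54 ∈ (Z/71Z)^×, its order divides φ(71) = 71 − 1 = 70 = 2 · 5 · 7.
Divisors of 70: 1, 2, 5, 7, 10, 14, 35, 70.
Evaluate successive powers at the divisors of 70:
54^1 ≡ 54 (mod 71)
54^2 ≡ 5 (mod 71)
54^5 ≡ 1 (mod 71) ✓
Therefore the multiplicative order of 54 modulo 71 is 5.

5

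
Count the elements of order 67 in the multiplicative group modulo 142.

0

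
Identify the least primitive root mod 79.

3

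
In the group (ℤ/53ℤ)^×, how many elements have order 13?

12

φ(53) = 53 − 1 = 52 = 2^2 · 13.
Since (Z/53Z)^× is cyclic of order 52, the number of elements of order d is φ(d) when d | 52 and 0 otherwise.
13 | 52, and φ(13) = 13 − 1 = 12.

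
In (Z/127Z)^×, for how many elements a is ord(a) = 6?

2

φ(127) = 127 − 1 = 126 = 2 · 3^2 · 7.
(Z/127Z)^× is cyclic (|G| = 126); a cyclic group of order m has exactly φ(d) elements of each order d | m, and none otherwise.
6 = 2 · 3 divides 126, and φ(6) = 2.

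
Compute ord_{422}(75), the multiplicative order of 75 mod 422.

210

Since 75 ∈ (Z/422Z)^×, its order divides φ(422) = φ(2)·φ(211) = 1·210 = 210 = 2 · 3 · 5 · 7.
Divisors of 210: 1, 2, 3, 5, 6, 7, 10, 14, 15, 21, 30, 35, 42, 70, 105, 210.
Check 75^d mod 422 for each divisor in increasing order:
75^1 ≡ 75
75^2 ≡ 139
75^3 ≡ 297
75^5 ≡ 349
75^6 ≡ 11
75^7 ≡ 403
75^10 ≡ 265
75^14 ≡ 361
75^15 ≡ 67
75^21 ≡ 315
75^30 ≡ 269
75^35 ≡ 197
75^42 ≡ 55
75^70 ≡ 407
75^105 ≡ 421
75^210 ≡ 1
Therefore the multiplicative order of 75 modulo 422 is 210.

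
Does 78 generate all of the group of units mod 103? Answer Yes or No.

Yes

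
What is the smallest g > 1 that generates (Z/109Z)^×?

6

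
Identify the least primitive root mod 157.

φ(157) = 157 − 1 = 156 = 2^2 · 3 · 13.
Test candidates g = 2, 3, … against the prime factors q ∈ {2, 3, 13} of φ(157): g is a generator iff g^(156/q) ≢ 1 for every such q.
g = 2: 2^78 ≡ 156; 2^52 ≡ 1 — hits 1, so not a primitive root.
g = 3: 3^78 ≡ 1 — hits 1, so not a primitive root.
g = 4: 4^78 ≡ 1 — hits 1, so not a primitive root.
g = 5: 5^78 ≡ 156; 5^52 ≡ 12; 5^12 ≡ 130 — none is 1, so 5 is a primitive root.
The smallest primitive root modulo 157 is 5.

5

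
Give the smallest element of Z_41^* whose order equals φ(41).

6

φ(41) = 41 − 1 = 40 = 2^3 · 5.
g is a primitive root iff g^(40/q) ≢ 1 (mod 41) for each prime q ∈ {2, 5}.
g = 2: 2^20 ≡ 1 — hits 1, so not a primitive root.
g = 3: 3^20 ≡ 40; 3^8 ≡ 1 — hits 1, so not a primitive root.
g = 4: 4^20 ≡ 1 — hits 1, so not a primitive root.
g = 5: 5^20 ≡ 1 — hits 1, so not a primitive root.
g = 6: 6^20 ≡ 40; 6^8 ≡ 10 — none is 1, so 6 is a primitive root.
The smallest primitive root modulo 41 is 6.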